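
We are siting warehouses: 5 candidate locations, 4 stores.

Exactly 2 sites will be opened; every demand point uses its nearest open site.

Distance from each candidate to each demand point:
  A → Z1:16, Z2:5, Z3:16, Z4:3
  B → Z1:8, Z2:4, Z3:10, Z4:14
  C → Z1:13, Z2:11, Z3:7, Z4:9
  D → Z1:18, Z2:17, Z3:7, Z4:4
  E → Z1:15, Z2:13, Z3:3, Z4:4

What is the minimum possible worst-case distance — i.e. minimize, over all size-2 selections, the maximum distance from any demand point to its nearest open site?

8

Open {B, D}.
  Farthest demand point is Z1 at distance 8 (to B); all others are ≤ 8.
With {B, E} the worst case is 8.
With {B, C} the worst case is 9.
No size-2 selection achieves below 8.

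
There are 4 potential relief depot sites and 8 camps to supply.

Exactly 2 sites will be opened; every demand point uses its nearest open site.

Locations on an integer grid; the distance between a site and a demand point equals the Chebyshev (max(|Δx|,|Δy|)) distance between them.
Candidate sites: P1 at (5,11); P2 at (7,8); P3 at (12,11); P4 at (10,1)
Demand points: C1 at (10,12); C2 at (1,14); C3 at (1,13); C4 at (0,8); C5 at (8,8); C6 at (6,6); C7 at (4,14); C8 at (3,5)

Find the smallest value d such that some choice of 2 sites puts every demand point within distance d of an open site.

5

Open {P1, P2}.
  Farthest demand point is C4 at distance 5 (to P1); all others are ≤ 5.
With {P1, P3} the worst case is 6.
With {P1, P4} the worst case is 6.
No size-2 selection achieves below 5.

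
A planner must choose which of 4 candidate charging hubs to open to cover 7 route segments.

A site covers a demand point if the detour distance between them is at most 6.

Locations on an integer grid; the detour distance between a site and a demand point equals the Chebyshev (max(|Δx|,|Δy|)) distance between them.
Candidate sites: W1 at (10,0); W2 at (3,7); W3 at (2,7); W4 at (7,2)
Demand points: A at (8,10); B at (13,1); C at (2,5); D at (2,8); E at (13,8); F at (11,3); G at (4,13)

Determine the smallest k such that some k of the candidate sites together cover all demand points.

2

Coverage sets (demand points within 6 of each site):
  W1: {B, F}
  W2: {A, C, D, G}
  W3: {A, C, D, G}
  W4: {B, C, D, E, F}
No single site covers all 7 demand points.
But {W2, W4} covers everything, so the minimum is 2.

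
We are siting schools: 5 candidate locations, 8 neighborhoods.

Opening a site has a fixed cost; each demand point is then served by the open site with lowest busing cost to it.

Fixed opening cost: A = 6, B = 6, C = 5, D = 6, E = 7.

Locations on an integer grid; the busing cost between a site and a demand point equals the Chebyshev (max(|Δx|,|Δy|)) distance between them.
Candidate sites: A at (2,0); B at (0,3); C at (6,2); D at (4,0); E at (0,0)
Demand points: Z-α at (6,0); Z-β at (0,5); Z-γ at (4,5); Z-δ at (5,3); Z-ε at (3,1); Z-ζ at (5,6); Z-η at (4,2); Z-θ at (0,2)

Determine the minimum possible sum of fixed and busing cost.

Open {B, C}: assign each demand point to its cheapest open site.
  Z-α→C 2, Z-β→B 2, Z-γ→C 3, Z-δ→C 1, Z-ε→B 3, Z-ζ→C 4, Z-η→C 2, Z-θ→B 1
  busing cost 18, fixed 11 → total 29.
Compare {A, C}: busing cost 20 + fixed 11 = 31.
Compare {C}: busing cost 27 + fixed 5 = 32.
Compare {B, D}: busing cost 20 + fixed 12 = 32.
All other subsets cost ≥ 31. Minimum total cost: 29.

29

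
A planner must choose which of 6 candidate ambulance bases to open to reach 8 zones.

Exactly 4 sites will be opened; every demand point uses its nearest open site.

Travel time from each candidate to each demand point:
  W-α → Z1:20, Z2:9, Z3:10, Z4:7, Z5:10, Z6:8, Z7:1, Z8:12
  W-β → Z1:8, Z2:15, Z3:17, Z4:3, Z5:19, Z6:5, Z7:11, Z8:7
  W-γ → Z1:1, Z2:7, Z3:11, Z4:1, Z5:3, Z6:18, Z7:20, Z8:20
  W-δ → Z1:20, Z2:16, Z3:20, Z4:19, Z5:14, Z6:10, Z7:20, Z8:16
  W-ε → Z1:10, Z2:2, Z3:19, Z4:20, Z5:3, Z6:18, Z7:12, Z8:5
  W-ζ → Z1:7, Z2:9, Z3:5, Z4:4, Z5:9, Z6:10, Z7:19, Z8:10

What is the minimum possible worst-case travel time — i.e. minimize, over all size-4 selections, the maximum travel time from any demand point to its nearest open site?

Open {W-α, W-β, W-γ, W-ζ}.
  Farthest demand point is Z2 at travel time 7 (to W-γ); all others are ≤ 7.
With {W-α, W-β, W-ε, W-ζ} the worst case is 7.
With {W-α, W-γ, W-ε, W-ζ} the worst case is 8.
No size-4 selection achieves below 7.

7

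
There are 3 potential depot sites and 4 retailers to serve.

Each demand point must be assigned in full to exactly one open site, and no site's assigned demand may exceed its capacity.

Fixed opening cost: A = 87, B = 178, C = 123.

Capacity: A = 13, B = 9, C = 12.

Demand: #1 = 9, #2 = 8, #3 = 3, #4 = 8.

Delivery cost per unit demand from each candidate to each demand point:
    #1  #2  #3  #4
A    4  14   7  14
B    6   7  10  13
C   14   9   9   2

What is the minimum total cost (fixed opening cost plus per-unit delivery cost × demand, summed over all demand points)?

Open {A, B, C}; cheapest assignment that respects the capacities:
  A (cap 13, load 12): #1, #3 — cost 9×4 + 3×7 = 57
  B (cap 9, load 8): #2 — cost 8×7 = 56
  C (cap 12, load 8): #4 — cost 8×2 = 16
  Shipping 129, fixed 388 → total 517.
  Any other capacity-feasible assignment to {A, B, C} ships for at least 129.
Total demand is 28 and no other set of sites has combined capacity ≥ 28, so {A, B, C} is the only feasible choice of open sites. Minimum: 517.

517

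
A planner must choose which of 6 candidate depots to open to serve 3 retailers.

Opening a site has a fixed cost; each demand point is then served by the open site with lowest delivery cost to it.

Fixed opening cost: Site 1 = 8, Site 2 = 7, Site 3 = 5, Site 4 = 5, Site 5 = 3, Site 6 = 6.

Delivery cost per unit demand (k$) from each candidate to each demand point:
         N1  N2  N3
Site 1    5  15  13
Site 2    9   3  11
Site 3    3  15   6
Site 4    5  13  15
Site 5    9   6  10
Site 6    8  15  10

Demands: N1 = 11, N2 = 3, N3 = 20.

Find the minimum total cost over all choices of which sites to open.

Open {Site 2, Site 3}: assign each demand point to its cheapest open site.
  N1→Site 3 11×3=33, N2→Site 2 3×3=9, N3→Site 3 20×6=120
  delivery cost 162, fixed 12 → total 174.
Compare {Site 2, Site 3, Site 5}: delivery cost 162 + fixed 15 = 177.
Compare {Site 3, Site 5}: delivery cost 171 + fixed 8 = 179.
Compare {Site 2, Site 3, Site 4}: delivery cost 162 + fixed 17 = 179.
All other subsets cost ≥ 177. Minimum total cost: 174.

174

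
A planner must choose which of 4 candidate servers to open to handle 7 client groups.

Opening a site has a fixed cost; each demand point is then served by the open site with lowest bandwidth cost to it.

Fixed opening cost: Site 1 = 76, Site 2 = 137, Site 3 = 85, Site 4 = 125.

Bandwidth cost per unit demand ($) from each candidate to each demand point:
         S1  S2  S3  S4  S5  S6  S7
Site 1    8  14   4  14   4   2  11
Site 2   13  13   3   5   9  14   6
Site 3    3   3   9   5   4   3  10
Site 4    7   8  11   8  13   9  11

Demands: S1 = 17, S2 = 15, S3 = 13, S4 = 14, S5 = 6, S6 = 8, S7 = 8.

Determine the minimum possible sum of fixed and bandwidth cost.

496

Open {Site 3}: assign each demand point to its cheapest open site.
  S1→Site 3 17×3=51, S2→Site 3 15×3=45, S3→Site 3 13×9=117, S4→Site 3 14×5=70, S5→Site 3 6×4=24, S6→Site 3 8×3=24, S7→Site 3 8×10=80
  bandwidth cost 411, fixed 85 → total 496.
Compare {Site 1, Site 3}: bandwidth cost 338 + fixed 161 = 499.
Compare {Site 2, Site 3}: bandwidth cost 301 + fixed 222 = 523.
Compare {Site 1, Site 2, Site 3}: bandwidth cost 293 + fixed 298 = 591.
All other subsets cost ≥ 499. Minimum total cost: 496.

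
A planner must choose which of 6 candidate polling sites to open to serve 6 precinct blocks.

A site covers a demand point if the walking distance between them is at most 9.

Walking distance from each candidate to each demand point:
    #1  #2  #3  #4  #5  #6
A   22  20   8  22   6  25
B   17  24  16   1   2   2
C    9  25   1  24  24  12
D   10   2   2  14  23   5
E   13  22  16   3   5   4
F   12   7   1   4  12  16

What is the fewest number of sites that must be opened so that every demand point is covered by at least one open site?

Coverage sets (demand points within 9 of each site):
  A: {#3, #5}
  B: {#4, #5, #6}
  C: {#1, #3}
  D: {#2, #3, #6}
  E: {#4, #5, #6}
  F: {#2, #3, #4}
No 2 sites suffice: every size-2 union leaves at least one demand point uncovered.
But {B, C, D} covers everything, so the minimum is 3.

3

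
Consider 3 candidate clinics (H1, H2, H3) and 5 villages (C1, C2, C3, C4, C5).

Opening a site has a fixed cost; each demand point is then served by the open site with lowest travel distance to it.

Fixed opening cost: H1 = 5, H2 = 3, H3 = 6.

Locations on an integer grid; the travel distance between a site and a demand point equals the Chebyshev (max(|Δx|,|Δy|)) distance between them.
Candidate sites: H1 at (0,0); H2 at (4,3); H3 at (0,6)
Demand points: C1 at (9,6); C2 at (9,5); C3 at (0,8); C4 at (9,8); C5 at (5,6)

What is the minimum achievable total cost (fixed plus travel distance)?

26

Open {H2}: assign each demand point to its cheapest open site.
  C1→H2 5, C2→H2 5, C3→H2 5, C4→H2 5, C5→H2 3
  travel distance 23, fixed 3 → total 26.
Compare {H2, H3}: travel distance 20 + fixed 9 = 29.
Compare {H1, H2}: travel distance 23 + fixed 8 = 31.
Compare {H1, H2, H3}: travel distance 20 + fixed 14 = 34.
All other subsets cost ≥ 29. Minimum total cost: 26.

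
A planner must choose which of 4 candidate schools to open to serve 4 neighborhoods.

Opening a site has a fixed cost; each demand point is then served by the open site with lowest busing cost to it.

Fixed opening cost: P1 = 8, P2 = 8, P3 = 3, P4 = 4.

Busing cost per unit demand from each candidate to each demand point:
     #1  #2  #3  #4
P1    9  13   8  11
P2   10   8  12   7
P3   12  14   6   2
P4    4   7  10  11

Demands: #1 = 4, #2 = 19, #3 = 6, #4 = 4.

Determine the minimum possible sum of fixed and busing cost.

200

Open {P3, P4}: assign each demand point to its cheapest open site.
  #1→P4 4×4=16, #2→P4 19×7=133, #3→P3 6×6=36, #4→P3 4×2=8
  busing cost 193, fixed 7 → total 200.
Compare {P1, P3, P4}: busing cost 193 + fixed 15 = 208.
Compare {P2, P3, P4}: busing cost 193 + fixed 15 = 208.
Compare {P1, P2, P3, P4}: busing cost 193 + fixed 23 = 216.
All other subsets cost ≥ 208. Minimum total cost: 200.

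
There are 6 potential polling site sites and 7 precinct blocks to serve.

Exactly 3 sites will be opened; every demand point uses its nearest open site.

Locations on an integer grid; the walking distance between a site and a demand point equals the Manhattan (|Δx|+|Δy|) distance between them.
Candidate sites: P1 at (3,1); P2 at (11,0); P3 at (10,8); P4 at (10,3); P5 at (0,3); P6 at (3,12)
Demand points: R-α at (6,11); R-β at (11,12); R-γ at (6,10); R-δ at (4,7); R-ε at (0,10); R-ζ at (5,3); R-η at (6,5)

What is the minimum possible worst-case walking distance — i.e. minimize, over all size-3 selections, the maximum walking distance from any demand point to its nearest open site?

Open {P3, P4, P6}.
  Farthest demand point is R-δ at walking distance 6 (to P6); all others are ≤ 6.
With {P1, P3, P5} the worst case is 7.
With {P1, P3, P6} the worst case is 7.
No size-3 selection achieves below 6.

6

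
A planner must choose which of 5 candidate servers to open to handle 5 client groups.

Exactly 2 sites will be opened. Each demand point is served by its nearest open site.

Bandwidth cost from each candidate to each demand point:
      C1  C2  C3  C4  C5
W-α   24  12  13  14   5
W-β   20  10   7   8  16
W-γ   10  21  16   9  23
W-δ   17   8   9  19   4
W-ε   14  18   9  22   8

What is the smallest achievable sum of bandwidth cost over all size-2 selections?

Open {W-γ, W-δ}.
  C1→W-γ 10, C2→W-δ 8, C3→W-δ 9, C4→W-γ 9, C5→W-δ 4  ⇒ total 40.
Compare {W-β, W-δ}: total 44.
Compare {W-β, W-ε}: total 47.
No size-2 selection does better; minimum is 40.

40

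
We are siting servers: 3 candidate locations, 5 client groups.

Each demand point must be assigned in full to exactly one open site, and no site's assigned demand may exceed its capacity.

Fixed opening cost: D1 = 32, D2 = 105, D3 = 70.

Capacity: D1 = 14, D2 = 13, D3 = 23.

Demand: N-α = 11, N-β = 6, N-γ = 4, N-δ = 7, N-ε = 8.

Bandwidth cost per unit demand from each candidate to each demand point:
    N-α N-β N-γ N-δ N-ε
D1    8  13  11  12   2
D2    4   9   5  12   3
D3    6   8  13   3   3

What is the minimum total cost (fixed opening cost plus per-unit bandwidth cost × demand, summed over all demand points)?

335

Open {D1, D3}; cheapest assignment that respects the capacities:
  D1 (cap 14, load 14): N-β, N-ε — cost 6×13 + 8×2 = 94
  D3 (cap 23, load 22): N-α, N-γ, N-δ — cost 11×6 + 4×13 + 7×3 = 139
  Shipping 233, fixed 102 → total 335.
  Any other capacity-feasible assignment to {D1, D3} ships for at least 233.
Compare {D1, D2, D3}: its best feasible assignment gives total 380.
Compare {D2, D3}: its best feasible assignment gives total 455.
Every other set of open sites that can feasibly serve all demand totals ≥ 380 even under its best assignment. Minimum: 335.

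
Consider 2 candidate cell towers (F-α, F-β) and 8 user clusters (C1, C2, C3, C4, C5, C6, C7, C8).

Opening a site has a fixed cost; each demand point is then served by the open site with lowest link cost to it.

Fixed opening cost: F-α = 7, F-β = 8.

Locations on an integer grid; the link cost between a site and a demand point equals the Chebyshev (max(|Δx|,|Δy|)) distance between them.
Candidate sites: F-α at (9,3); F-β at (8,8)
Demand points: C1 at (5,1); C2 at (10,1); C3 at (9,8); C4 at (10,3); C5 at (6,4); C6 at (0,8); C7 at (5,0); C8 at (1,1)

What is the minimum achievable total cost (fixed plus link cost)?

43

Open {F-α}: assign each demand point to its cheapest open site.
  C1→F-α 4, C2→F-α 2, C3→F-α 5, C4→F-α 1, C5→F-α 3, C6→F-α 9, C7→F-α 4, C8→F-α 8
  link cost 36, fixed 7 → total 43.
Compare {F-α, F-β}: link cost 30 + fixed 15 = 45.
Compare {F-β}: link cost 47 + fixed 8 = 55.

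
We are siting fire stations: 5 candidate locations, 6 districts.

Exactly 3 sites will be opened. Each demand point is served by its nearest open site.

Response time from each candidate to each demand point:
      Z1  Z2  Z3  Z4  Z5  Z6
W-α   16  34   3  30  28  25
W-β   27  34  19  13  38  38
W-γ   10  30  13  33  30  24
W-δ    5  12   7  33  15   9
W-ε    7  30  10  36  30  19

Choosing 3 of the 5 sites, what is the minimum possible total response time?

Open {W-α, W-β, W-δ}.
  Z1→W-δ 5, Z2→W-δ 12, Z3→W-α 3, Z4→W-β 13, Z5→W-δ 15, Z6→W-δ 9  ⇒ total 57.
Compare {W-β, W-γ, W-δ}: total 61.
Compare {W-β, W-δ, W-ε}: total 61.
No size-3 selection does better; minimum is 57.

57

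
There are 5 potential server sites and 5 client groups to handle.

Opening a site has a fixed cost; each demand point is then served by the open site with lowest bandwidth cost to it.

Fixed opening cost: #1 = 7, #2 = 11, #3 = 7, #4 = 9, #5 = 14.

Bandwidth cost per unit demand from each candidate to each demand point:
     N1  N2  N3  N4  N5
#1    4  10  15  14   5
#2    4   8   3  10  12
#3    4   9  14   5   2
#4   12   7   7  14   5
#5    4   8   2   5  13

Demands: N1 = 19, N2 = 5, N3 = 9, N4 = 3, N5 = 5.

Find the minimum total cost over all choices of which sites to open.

Open {#3, #5}: assign each demand point to its cheapest open site.
  N1→#3 19×4=76, N2→#5 5×8=40, N3→#5 9×2=18, N4→#3 3×5=15, N5→#3 5×2=10
  bandwidth cost 159, fixed 21 → total 180.
Compare {#3, #4, #5}: bandwidth cost 154 + fixed 30 = 184.
Compare {#2, #3}: bandwidth cost 168 + fixed 18 = 186.
Compare {#1, #3, #5}: bandwidth cost 159 + fixed 28 = 187.
All other subsets cost ≥ 184. Minimum total cost: 180.

180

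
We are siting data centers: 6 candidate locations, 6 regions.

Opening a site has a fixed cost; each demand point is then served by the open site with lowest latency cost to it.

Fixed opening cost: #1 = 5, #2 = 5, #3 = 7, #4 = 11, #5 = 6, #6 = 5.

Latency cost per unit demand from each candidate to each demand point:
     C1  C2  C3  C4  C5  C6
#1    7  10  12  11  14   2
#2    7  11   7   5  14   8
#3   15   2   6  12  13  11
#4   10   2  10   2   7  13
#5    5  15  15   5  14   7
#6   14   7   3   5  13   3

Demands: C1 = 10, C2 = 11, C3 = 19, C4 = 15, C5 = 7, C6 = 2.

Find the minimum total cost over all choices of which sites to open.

Open {#4, #5, #6}: assign each demand point to its cheapest open site.
  C1→#5 10×5=50, C2→#4 11×2=22, C3→#6 19×3=57, C4→#4 15×2=30, C5→#4 7×7=49, C6→#6 2×3=6
  latency cost 214, fixed 22 → total 236.
Compare {#1, #4, #5, #6}: latency cost 212 + fixed 27 = 239.
Compare {#2, #4, #5, #6}: latency cost 214 + fixed 27 = 241.
Compare {#3, #4, #5, #6}: latency cost 214 + fixed 29 = 243.
All other subsets cost ≥ 239. Minimum total cost: 236.

236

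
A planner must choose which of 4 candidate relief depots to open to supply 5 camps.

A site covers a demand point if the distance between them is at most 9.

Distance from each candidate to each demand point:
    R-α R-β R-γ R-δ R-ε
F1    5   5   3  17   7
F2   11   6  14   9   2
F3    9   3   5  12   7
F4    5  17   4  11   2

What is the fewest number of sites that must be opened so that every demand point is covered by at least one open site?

2

Coverage sets (demand points within 9 of each site):
  F1: {R-α, R-β, R-γ, R-ε}
  F2: {R-β, R-δ, R-ε}
  F3: {R-α, R-β, R-γ, R-ε}
  F4: {R-α, R-γ, R-ε}
No single site covers all 5 demand points.
But {F1, F2} covers everything, so the minimum is 2.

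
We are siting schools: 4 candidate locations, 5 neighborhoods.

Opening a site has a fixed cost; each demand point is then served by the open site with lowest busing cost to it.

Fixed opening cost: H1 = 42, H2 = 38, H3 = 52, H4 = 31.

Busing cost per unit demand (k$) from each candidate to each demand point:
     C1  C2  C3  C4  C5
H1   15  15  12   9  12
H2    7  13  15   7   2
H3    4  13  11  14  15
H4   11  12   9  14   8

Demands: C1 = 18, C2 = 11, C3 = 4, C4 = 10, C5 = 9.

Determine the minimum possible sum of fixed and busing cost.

437

Open {H2, H3}: assign each demand point to its cheapest open site.
  C1→H3 18×4=72, C2→H2 11×13=143, C3→H3 4×11=44, C4→H2 10×7=70, C5→H2 9×2=18
  busing cost 347, fixed 90 → total 437.
Compare {H2, H3, H4}: busing cost 328 + fixed 121 = 449.
Compare {H2, H4}: busing cost 382 + fixed 69 = 451.
Compare {H2}: busing cost 417 + fixed 38 = 455.
All other subsets cost ≥ 449. Minimum total cost: 437.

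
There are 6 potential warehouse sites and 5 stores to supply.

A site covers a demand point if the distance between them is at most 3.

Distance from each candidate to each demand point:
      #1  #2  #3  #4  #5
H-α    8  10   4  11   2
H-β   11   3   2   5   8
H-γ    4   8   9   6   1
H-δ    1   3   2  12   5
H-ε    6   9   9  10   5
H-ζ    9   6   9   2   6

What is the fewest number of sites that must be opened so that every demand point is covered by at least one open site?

Coverage sets (demand points within 3 of each site):
  H-α: {#5}
  H-β: {#2, #3}
  H-γ: {#5}
  H-δ: {#1, #2, #3}
  H-ε: {}
  H-ζ: {#4}
No 2 sites suffice: every size-2 union leaves at least one demand point uncovered.
But {H-α, H-δ, H-ζ} covers everything, so the minimum is 3.

3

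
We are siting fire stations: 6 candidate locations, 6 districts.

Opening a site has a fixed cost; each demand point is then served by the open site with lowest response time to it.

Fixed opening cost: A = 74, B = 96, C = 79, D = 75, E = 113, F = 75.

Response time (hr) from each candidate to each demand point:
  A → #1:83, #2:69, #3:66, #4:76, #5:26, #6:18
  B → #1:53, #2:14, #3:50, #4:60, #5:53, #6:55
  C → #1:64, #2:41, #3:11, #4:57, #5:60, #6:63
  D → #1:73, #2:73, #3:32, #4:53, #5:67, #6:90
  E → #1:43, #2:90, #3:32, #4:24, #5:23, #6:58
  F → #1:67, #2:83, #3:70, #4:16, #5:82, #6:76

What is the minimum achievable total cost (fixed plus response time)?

Open {A, C}: assign each demand point to its cheapest open site.
  #1→C 64, #2→C 41, #3→C 11, #4→C 57, #5→A 26, #6→A 18
  response time 217, fixed 153 → total 370.
Compare {C}: response time 296 + fixed 79 = 375.
Compare {B}: response time 285 + fixed 96 = 381.
Compare {E}: response time 270 + fixed 113 = 383.
All other subsets cost ≥ 375. Minimum total cost: 370.

370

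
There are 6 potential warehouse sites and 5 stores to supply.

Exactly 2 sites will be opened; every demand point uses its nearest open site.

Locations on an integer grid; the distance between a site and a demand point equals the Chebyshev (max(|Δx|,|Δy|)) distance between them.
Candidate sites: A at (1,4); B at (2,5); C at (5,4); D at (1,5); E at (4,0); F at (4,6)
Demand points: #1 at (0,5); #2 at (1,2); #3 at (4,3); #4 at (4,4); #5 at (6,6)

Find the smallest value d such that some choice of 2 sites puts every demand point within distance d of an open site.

Open {A, C}.
  Farthest demand point is #2 at distance 2 (to A); all others are ≤ 2.
With {A, F} the worst case is 3.
With {B, C} the worst case is 3.
No size-2 selection achieves below 2.

2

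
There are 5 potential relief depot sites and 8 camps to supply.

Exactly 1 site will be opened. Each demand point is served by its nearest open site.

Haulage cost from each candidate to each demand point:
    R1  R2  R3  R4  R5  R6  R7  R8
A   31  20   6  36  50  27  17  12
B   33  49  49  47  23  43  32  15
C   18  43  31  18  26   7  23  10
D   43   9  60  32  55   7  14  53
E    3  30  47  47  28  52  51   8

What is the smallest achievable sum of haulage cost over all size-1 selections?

Open {C}.
  R1→C 18, R2→C 43, R3→C 31, R4→C 18, R5→C 26, R6→C 7, R7→C 23, R8→C 10  ⇒ total 176.
Compare {A}: total 199.
Compare {E}: total 266.
No size-1 selection does better; minimum is 176.

176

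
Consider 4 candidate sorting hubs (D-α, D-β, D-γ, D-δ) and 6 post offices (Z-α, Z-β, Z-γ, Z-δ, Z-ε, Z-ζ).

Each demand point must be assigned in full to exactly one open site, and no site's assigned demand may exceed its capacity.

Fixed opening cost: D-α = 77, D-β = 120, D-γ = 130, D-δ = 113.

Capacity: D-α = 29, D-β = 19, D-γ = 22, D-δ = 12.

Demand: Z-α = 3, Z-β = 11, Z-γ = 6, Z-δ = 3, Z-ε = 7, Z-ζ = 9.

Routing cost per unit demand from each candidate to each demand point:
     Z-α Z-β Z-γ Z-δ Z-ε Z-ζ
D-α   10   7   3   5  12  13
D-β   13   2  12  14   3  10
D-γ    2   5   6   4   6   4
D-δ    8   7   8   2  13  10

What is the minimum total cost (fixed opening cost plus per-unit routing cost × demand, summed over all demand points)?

Open {D-β, D-γ}; cheapest assignment that respects the capacities:
  D-β (cap 19, load 18): Z-β, Z-ε — cost 11×2 + 7×3 = 43
  D-γ (cap 22, load 21): Z-α, Z-γ, Z-δ, Z-ζ — cost 3×2 + 6×6 + 3×4 + 9×4 = 90
  Shipping 133, fixed 250 → total 383.
  Any other capacity-feasible assignment to {D-β, D-γ} ships for at least 133.
Compare {D-α, D-γ}: its best feasible assignment gives total 398.
Compare {D-α, D-β}: its best feasible assignment gives total 420.
Every other set of open sites that can feasibly serve all demand totals ≥ 398 even under its best assignment. Minimum: 383.

383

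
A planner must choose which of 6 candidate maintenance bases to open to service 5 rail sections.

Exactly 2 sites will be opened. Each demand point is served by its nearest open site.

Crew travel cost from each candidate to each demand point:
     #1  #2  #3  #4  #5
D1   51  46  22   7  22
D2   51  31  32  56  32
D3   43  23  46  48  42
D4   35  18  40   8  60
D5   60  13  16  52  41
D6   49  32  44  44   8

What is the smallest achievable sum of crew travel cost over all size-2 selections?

Open {D1, D4}.
  #1→D4 35, #2→D4 18, #3→D1 22, #4→D1 7, #5→D1 22  ⇒ total 104.
Compare {D1, D5}: total 109.
Compare {D4, D6}: total 109.
No size-2 selection does better; minimum is 104.

104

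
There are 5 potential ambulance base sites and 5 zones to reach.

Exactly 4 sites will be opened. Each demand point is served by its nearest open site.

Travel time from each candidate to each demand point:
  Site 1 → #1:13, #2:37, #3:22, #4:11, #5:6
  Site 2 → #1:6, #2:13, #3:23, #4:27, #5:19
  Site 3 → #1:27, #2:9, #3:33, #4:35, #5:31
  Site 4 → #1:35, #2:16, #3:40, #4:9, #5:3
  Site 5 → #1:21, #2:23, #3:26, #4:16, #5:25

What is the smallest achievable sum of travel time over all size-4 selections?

Open {Site 1, Site 2, Site 3, Site 4}.
  #1→Site 2 6, #2→Site 3 9, #3→Site 1 22, #4→Site 4 9, #5→Site 4 3  ⇒ total 49.
Compare {Site 2, Site 3, Site 4, Site 5}: total 50.
Compare {Site 1, Site 2, Site 4, Site 5}: total 53.
No size-4 selection does better; minimum is 49.

49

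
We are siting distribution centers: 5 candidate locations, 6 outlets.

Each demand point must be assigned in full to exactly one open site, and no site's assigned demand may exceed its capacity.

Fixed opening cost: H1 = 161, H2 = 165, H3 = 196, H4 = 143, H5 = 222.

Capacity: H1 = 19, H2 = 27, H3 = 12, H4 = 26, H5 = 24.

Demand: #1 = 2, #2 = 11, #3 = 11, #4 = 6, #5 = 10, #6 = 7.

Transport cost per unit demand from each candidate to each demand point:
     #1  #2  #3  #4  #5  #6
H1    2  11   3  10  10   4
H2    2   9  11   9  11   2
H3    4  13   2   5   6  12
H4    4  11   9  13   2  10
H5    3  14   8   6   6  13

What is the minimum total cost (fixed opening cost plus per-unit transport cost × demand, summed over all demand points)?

598

Open {H2, H4}; cheapest assignment that respects the capacities:
  H2 (cap 27, load 26): #1, #2, #4, #6 — cost 2×2 + 11×9 + 6×9 + 7×2 = 171
  H4 (cap 26, load 21): #3, #5 — cost 11×9 + 10×2 = 119
  Shipping 290, fixed 308 → total 598.
  Any other capacity-feasible assignment to {H2, H4} ships for at least 290.
Compare {H1, H2, H4}: its best feasible assignment gives total 693.
Compare {H2, H5}: its best feasible assignment gives total 706.
Every other set of open sites that can feasibly serve all demand totals ≥ 693 even under its best assignment. Minimum: 598.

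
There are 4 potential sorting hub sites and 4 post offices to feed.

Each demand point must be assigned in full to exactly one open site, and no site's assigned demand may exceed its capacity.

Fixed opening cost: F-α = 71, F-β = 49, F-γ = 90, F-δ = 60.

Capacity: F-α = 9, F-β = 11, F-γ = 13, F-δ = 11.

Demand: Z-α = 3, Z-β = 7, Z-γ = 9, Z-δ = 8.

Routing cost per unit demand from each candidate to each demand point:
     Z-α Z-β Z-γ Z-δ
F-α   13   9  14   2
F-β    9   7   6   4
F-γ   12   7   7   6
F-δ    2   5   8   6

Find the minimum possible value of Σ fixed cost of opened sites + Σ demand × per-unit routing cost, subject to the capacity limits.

Open {F-α, F-β, F-δ}; cheapest assignment that respects the capacities:
  F-α (cap 9, load 8): Z-δ — cost 8×2 = 16
  F-β (cap 11, load 9): Z-γ — cost 9×6 = 54
  F-δ (cap 11, load 10): Z-α, Z-β — cost 3×2 + 7×5 = 41
  Shipping 111, fixed 180 → total 291.
  Any other capacity-feasible assignment to {F-α, F-β, F-δ} ships for at least 111.
Compare {F-β, F-γ, F-δ}: its best feasible assignment gives total 335.
Compare {F-α, F-γ, F-δ}: its best feasible assignment gives total 341.
Every other set of open sites that can feasibly serve all demand totals ≥ 335 even under its best assignment. Minimum: 291.

291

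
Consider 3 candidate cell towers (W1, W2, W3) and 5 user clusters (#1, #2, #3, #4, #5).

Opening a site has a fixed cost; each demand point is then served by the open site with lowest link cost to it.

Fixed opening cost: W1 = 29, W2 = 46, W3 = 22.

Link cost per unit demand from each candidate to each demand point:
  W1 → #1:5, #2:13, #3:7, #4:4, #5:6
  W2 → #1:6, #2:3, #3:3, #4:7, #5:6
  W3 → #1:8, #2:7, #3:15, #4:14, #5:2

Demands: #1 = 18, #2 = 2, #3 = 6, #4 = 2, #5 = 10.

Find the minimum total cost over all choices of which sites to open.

Open {W1, W3}: assign each demand point to its cheapest open site.
  #1→W1 18×5=90, #2→W3 2×7=14, #3→W1 6×7=42, #4→W1 2×4=8, #5→W3 10×2=20
  link cost 174, fixed 51 → total 225.
Compare {W2, W3}: link cost 166 + fixed 68 = 234.
Compare {W1, W2, W3}: link cost 142 + fixed 97 = 239.
Compare {W2}: link cost 206 + fixed 46 = 252.
All other subsets cost ≥ 234. Minimum total cost: 225.

225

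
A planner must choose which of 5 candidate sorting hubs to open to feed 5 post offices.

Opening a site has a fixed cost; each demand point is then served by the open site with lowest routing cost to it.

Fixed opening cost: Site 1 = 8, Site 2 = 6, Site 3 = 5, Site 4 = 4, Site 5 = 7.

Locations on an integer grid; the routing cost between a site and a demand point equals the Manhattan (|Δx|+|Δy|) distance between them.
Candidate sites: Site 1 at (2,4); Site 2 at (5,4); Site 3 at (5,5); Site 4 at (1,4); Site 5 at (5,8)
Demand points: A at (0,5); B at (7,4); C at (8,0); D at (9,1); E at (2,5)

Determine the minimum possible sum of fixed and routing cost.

Open {Site 2, Site 4}: assign each demand point to its cheapest open site.
  A→Site 4 2, B→Site 2 2, C→Site 2 7, D→Site 2 7, E→Site 4 2
  routing cost 20, fixed 10 → total 30.
Compare {Site 2}: routing cost 26 + fixed 6 = 32.
Compare {Site 3}: routing cost 27 + fixed 5 = 32.
Compare {Site 3, Site 4}: routing cost 23 + fixed 9 = 32.
All other subsets cost ≥ 32. Minimum total cost: 30.

30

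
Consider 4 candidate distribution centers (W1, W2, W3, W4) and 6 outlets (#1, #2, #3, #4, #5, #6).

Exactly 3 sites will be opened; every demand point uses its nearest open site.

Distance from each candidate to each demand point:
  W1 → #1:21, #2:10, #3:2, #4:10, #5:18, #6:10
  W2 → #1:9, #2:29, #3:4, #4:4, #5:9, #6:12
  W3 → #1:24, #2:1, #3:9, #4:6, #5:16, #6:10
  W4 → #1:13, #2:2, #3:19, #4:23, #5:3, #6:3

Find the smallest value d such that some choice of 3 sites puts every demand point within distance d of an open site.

9

Open {W1, W2, W4}.
  Farthest demand point is #1 at distance 9 (to W2); all others are ≤ 9.
With {W2, W3, W4} the worst case is 9.
With {W1, W2, W3} the worst case is 10.
No size-3 selection achieves below 9.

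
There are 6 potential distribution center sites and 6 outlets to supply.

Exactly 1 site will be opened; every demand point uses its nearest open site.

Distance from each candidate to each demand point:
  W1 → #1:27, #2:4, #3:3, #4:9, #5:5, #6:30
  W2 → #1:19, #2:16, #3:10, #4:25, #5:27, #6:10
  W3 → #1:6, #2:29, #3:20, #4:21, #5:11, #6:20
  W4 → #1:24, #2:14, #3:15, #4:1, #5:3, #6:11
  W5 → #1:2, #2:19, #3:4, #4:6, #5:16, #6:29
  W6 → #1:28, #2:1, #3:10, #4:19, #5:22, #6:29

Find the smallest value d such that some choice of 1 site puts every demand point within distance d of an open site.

Open {W4}.
  Farthest demand point is #1 at distance 24 (to W4); all others are ≤ 24.
With {W2} the worst case is 27.
With {W3} the worst case is 29.
No size-1 selection achieves below 24.

24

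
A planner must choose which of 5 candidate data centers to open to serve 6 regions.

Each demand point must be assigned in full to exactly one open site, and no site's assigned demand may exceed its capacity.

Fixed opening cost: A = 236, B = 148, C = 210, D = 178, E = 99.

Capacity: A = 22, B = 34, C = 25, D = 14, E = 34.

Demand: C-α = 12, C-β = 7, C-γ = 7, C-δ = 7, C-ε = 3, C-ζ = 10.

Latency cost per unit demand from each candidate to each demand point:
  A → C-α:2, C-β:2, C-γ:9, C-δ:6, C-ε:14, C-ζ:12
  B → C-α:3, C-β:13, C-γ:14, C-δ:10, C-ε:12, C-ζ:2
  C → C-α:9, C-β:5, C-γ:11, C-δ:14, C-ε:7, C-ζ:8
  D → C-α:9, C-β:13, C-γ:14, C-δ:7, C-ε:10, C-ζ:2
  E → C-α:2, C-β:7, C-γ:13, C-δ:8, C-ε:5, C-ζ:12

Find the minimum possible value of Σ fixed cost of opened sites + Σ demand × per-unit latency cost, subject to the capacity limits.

Open {B, E}; cheapest assignment that respects the capacities:
  B (cap 34, load 17): C-γ, C-ζ — cost 7×14 + 10×2 = 118
  E (cap 34, load 29): C-α, C-β, C-δ, C-ε — cost 12×2 + 7×7 + 7×8 + 3×5 = 144
  Shipping 262, fixed 247 → total 509.
  Any other capacity-feasible assignment to {B, E} ships for at least 262.
Compare {D, E}: its best feasible assignment gives total 547.
Compare {A, B}: its best feasible assignment gives total 595.
Every other set of open sites that can feasibly serve all demand totals ≥ 547 even under its best assignment. Minimum: 509.

509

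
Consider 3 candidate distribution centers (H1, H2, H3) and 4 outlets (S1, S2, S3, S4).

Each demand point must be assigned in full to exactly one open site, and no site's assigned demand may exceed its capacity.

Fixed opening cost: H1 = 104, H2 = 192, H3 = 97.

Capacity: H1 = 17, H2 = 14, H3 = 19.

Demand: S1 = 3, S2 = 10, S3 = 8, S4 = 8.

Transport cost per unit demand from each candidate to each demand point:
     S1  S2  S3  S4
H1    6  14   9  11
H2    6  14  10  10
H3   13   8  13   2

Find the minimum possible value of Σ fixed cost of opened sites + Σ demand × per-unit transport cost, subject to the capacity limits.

Open {H1, H3}; cheapest assignment that respects the capacities:
  H1 (cap 17, load 11): S1, S3 — cost 3×6 + 8×9 = 90
  H3 (cap 19, load 18): S2, S4 — cost 10×8 + 8×2 = 96
  Shipping 186, fixed 201 → total 387.
  Any other capacity-feasible assignment to {H1, H3} ships for at least 186.
Compare {H2, H3}: its best feasible assignment gives total 483.
Compare {H1, H2, H3}: its best feasible assignment gives total 579.
Every other set of open sites that can feasibly serve all demand totals ≥ 483 even under its best assignment. Minimum: 387.

387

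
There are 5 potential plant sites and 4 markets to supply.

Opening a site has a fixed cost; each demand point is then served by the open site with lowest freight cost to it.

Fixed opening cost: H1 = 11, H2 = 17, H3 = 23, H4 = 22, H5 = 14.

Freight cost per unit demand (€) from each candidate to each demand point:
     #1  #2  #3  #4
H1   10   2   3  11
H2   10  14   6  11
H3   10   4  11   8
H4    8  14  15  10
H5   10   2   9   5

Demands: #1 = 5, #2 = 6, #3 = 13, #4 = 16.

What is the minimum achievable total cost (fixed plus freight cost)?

Open {H1, H5}: assign each demand point to its cheapest open site.
  #1→H1 5×10=50, #2→H1 6×2=12, #3→H1 13×3=39, #4→H5 16×5=80
  freight cost 181, fixed 25 → total 206.
Compare {H1, H4, H5}: freight cost 171 + fixed 47 = 218.
Compare {H1, H2, H5}: freight cost 181 + fixed 42 = 223.
Compare {H1, H3, H5}: freight cost 181 + fixed 48 = 229.
All other subsets cost ≥ 218. Minimum total cost: 206.

206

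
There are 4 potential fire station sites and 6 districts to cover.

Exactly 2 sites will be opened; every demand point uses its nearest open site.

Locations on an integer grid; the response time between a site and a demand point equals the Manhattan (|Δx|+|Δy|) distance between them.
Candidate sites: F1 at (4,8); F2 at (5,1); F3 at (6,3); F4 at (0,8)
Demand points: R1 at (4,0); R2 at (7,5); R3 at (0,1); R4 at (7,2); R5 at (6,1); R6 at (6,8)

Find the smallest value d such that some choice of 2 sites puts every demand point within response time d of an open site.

5

Open {F2, F3}.
  Farthest demand point is R3 at response time 5 (to F2); all others are ≤ 5.
With {F1, F2} the worst case is 6.
With {F2, F4} the worst case is 6.
No size-2 selection achieves below 5.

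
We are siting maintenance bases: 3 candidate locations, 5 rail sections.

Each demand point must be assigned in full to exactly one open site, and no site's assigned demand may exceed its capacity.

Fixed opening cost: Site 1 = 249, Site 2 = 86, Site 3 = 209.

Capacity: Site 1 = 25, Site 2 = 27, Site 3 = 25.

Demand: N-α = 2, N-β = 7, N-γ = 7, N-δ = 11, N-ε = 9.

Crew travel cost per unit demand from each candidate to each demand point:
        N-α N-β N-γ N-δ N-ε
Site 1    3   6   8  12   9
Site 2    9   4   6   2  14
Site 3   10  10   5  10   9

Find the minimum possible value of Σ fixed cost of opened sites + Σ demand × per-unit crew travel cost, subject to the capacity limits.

Open {Site 2, Site 3}; cheapest assignment that respects the capacities:
  Site 2 (cap 27, load 20): N-α, N-β, N-δ — cost 2×9 + 7×4 + 11×2 = 68
  Site 3 (cap 25, load 16): N-γ, N-ε — cost 7×5 + 9×9 = 116
  Shipping 184, fixed 295 → total 479.
  Any other capacity-feasible assignment to {Site 2, Site 3} ships for at least 184.
Compare {Site 1, Site 2}: its best feasible assignment gives total 514.
Compare {Site 1, Site 2, Site 3}: its best feasible assignment gives total 716.
Every other set of open sites that can feasibly serve all demand totals ≥ 514 even under its best assignment. Minimum: 479.

479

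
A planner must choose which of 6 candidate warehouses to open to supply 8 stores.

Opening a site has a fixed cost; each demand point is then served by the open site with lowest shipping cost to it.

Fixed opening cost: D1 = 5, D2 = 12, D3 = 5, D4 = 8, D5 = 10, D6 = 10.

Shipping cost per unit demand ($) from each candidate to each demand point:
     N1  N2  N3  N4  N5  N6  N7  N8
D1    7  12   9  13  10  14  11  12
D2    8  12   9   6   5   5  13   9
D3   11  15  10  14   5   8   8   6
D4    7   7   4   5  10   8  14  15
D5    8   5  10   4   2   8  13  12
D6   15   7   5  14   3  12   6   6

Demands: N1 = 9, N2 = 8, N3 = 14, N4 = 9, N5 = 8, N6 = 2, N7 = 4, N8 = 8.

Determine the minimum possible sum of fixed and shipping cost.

Open {D4, D5, D6}: assign each demand point to its cheapest open site.
  N1→D4 9×7=63, N2→D5 8×5=40, N3→D4 14×4=56, N4→D5 9×4=36, N5→D5 8×2=16, N6→D4 2×8=16, N7→D6 4×6=24, N8→D6 8×6=48
  shipping cost 299, fixed 28 → total 327.
Compare {D3, D4, D5}: shipping cost 307 + fixed 23 = 330.
Compare {D1, D4, D5, D6}: shipping cost 299 + fixed 33 = 332.
Compare {D3, D4, D5, D6}: shipping cost 299 + fixed 33 = 332.
All other subsets cost ≥ 330. Minimum total cost: 327.

327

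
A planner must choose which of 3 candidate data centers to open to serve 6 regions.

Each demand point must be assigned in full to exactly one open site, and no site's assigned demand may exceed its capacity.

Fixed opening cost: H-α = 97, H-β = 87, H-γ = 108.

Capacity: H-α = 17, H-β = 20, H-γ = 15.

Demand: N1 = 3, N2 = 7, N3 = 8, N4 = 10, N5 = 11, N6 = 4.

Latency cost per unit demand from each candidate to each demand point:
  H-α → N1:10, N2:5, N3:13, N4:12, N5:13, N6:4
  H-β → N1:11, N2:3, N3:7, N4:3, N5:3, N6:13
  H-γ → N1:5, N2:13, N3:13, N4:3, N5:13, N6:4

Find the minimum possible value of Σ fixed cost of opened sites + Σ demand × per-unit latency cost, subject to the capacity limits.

477

Open {H-α, H-β, H-γ}; cheapest assignment that respects the capacities:
  H-α (cap 17, load 11): N2, N6 — cost 7×5 + 4×4 = 51
  H-β (cap 20, load 19): N3, N5 — cost 8×7 + 11×3 = 89
  H-γ (cap 15, load 13): N1, N4 — cost 3×5 + 10×3 = 45
  Shipping 185, fixed 292 → total 477.
  Any other capacity-feasible assignment to {H-α, H-β, H-γ} ships for at least 185.
Total demand is 43 and no other set of sites has combined capacity ≥ 43, so {H-α, H-β, H-γ} is the only feasible choice of open sites. Minimum: 477.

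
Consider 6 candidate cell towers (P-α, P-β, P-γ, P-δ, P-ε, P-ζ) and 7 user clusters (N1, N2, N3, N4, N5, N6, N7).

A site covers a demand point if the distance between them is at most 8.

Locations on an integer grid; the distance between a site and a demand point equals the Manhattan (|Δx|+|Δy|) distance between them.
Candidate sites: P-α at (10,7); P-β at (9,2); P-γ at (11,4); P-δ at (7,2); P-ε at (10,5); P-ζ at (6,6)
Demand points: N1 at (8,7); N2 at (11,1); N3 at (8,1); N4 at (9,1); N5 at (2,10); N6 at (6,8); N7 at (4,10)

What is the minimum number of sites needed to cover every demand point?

Coverage sets (demand points within 8 of each site):
  P-α: {N1, N2, N3, N4, N6}
  P-β: {N1, N2, N3, N4}
  P-γ: {N1, N2, N3, N4}
  P-δ: {N1, N2, N3, N4, N6}
  P-ε: {N1, N2, N3, N4, N6}
  P-ζ: {N1, N3, N4, N5, N6, N7}
No single site covers all 7 demand points.
But {P-α, P-ζ} covers everything, so the minimum is 2.

2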